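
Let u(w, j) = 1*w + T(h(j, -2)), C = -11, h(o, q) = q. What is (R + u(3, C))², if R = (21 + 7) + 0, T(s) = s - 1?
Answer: 784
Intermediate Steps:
T(s) = -1 + s
u(w, j) = -3 + w (u(w, j) = 1*w + (-1 - 2) = w - 3 = -3 + w)
R = 28 (R = 28 + 0 = 28)
(R + u(3, C))² = (28 + (-3 + 3))² = (28 + 0)² = 28² = 784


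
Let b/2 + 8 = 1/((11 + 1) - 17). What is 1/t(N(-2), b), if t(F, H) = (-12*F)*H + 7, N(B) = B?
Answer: -5/1933 ≈ -0.0025867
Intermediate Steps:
b = -82/5 (b = -16 + 2/((11 + 1) - 17) = -16 + 2/(12 - 17) = -16 + 2/(-5) = -16 + 2*(-⅕) = -16 - ⅖ = -82/5 ≈ -16.400)
t(F, H) = 7 - 12*F*H (t(F, H) = -12*F*H + 7 = 7 - 12*F*H)
1/t(N(-2), b) = 1/(7 - 12*(-2)*(-82/5)) = 1/(7 - 1968/5) = 1/(-1933/5) = -5/1933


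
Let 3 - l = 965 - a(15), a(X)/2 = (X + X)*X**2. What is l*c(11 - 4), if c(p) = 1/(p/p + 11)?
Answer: 6269/6 ≈ 1044.8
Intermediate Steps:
c(p) = 1/12 (c(p) = 1/(1 + 11) = 1/12)
a(X) = 4*X**3 (a(X) = 2*((X + X)*X**2) = 2*((2*X)*X**2) = 2*(2*X**3) = 4*X**3)
l = 12538 (l = 3 - (965 - 4*15**3) = 3 - (965 - 4*3375) = 3 - (965 - 1*13500) = 3 - (965 - 13500) = 3 - 1*(-12535) = 3 + 12535 = 12538)
l*c(11 - 4) = 12538*(1/12) = 6269/6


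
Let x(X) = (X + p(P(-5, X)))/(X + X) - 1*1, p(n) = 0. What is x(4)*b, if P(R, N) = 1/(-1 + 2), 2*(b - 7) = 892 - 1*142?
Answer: -191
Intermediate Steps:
b = 382 (b = 7 + (892 - 1*142)/2 = 7 + (892 - 142)/2 = 7 + (½)*750 = 7 + 375 = 382)
P(R, N) = 1 (P(R, N) = 1/1 = 1)
x(X) = -½ (x(X) = (X + 0)/(X + X) - 1*1 = X/((2*X)) - 1 = X*(1/(2*X)) - 1 = ½ - 1 = -½)
x(4)*b = -½*382 = -191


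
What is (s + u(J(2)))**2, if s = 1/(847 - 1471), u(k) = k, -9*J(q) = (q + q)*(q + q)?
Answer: 11095561/3504384 ≈ 3.1662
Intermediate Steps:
J(q) = -4*q**2/9 (J(q) = -(q + q)*(q + q)/9 = -2*q*2*q/9 = -4*q**2/9)
s = -1/624 (s = 1/(-624) = -1/624 ≈ -0.0016026)
(s + u(J(2)))**2 = (-1/624 - 4/9*2**2)**2 = (-1/624 - 4/9*4)**2 = (-1/624 - 16/9)**2 = (-3331/1872)**2 = 11095561/3504384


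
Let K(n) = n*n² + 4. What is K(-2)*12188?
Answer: -48752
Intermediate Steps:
K(n) = 4 + n³ (K(n) = n³ + 4 = 4 + n³)
K(-2)*12188 = (4 + (-2)³)*12188 = (4 - 8)*12188 = -4*12188 = -48752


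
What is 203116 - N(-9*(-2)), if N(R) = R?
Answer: 203098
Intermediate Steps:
203116 - N(-9*(-2)) = 203116 - (-9)*(-2) = 203116 - 1*18 = 203116 - 18 = 203098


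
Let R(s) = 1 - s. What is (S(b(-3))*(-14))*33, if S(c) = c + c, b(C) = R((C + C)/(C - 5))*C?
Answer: 693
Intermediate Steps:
b(C) = C*(1 - 2*C/(-5 + C)) (b(C) = (1 - (C + C)/(C - 5))*C = (1 - 2*C/(-5 + C))*C = C*(1 - 2*C/(-5 + C)))
S(c) = 2*c
(S(b(-3))*(-14))*33 = ((2*(-1*(-3)*(5 - 3)/(-5 - 3)))*(-14))*33 = ((2*(-1*(-3)*2/(-8)))*(-14))*33 = ((2*(-1*(-3)*(-1/8)*2))*(-14))*33 = ((2*(-3/4))*(-14))*33 = -3/2*(-14)*33 = 21*33 = 693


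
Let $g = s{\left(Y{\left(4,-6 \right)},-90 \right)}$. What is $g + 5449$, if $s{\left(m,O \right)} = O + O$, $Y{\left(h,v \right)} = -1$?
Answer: $5269$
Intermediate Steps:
$s{\left(m,O \right)} = 2 O$
$g = -180$ ($g = 2 \left(-90\right) = -180$)
$g + 5449 = -180 + 5449 = 5269$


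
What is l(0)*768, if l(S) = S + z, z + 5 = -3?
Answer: -6144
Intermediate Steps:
z = -8 (z = -5 - 3 = -8)
l(S) = -8 + S (l(S) = S - 8 = -8 + S)
l(0)*768 = (-8 + 0)*768 = -8*768 = -6144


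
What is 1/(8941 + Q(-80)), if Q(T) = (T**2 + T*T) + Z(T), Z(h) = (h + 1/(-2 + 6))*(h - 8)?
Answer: 1/28759 ≈ 3.4772e-5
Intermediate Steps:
Z(h) = (-8 + h)*(1/4 + h) (Z(h) = (h + 1/4)*(-8 + h) = (1/4 + h)*(-8 + h) = (-8 + h)*(1/4 + h))
Q(T) = -2 + 3*T**2 - 31*T/4 (Q(T) = (T**2 + T*T) + (-2 + T**2 - 31*T/4) = (T**2 + T**2) + (-2 + T**2 - 31*T/4) = 2*T**2 + (-2 + T**2 - 31*T/4) = -2 + 3*T**2 - 31*T/4)
1/(8941 + Q(-80)) = 1/(8941 + (-2 + 3*(-80)**2 - 31/4*(-80))) = 1/(8941 + (-2 + 3*6400 + 620)) = 1/(8941 + (-2 + 19200 + 620)) = 1/(8941 + 19818) = 1/28759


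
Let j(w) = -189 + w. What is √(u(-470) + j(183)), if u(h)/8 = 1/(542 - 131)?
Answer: I*√1010238/411 ≈ 2.4455*I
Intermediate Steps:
u(h) = 8/411 (u(h) = 8/(542 - 131) = 8/411)
√(u(-470) + j(183)) = √(8/411 + (-189 + 183)) = √(8/411 - 6) = √(-2458/411) = I*√1010238/411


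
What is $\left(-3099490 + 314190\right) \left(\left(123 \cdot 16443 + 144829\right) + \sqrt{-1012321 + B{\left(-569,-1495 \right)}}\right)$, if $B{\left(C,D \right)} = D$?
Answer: $-6036630825400 - 5570600 i \sqrt{253454} \approx -6.0366 \cdot 10^{12} - 2.8045 \cdot 10^{9} i$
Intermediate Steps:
$\left(-3099490 + 314190\right) \left(\left(123 \cdot 16443 + 144829\right) + \sqrt{-1012321 + B{\left(-569,-1495 \right)}}\right) = \left(-3099490 + 314190\right) \left(\left(123 \cdot 16443 + 144829\right) + \sqrt{-1012321 - 1495}\right) = - 2785300 \left(\left(2022489 + 144829\right) + \sqrt{-1013816}\right) = - 2785300 \left(2167318 + 2 i \sqrt{253454}\right) = -6036630825400 - 5570600 i \sqrt{253454}$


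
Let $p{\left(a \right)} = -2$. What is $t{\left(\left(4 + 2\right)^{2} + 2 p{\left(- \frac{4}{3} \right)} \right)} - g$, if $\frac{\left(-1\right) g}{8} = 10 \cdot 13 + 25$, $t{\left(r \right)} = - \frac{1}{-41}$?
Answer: $\frac{50841}{41} \approx 1240.0$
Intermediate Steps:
$t{\left(r \right)} = \frac{1}{41}$ ($t{\left(r \right)} = \left(-1\right) \left(- \frac{1}{41}\right) = \frac{1}{41}$)
$g = -1240$ ($g = - 8 \left(10 \cdot 13 + 25\right) = - 8 \left(130 + 25\right) = \left(-8\right) 155 = -1240$)
$t{\left(\left(4 + 2\right)^{2} + 2 p{\left(- \frac{4}{3} \right)} \right)} - g = \frac{1}{41} - -1240 = \frac{1}{41} + 1240 = \frac{50841}{41}$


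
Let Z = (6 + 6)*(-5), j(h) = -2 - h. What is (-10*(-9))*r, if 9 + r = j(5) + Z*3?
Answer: -17640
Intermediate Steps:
Z = -60 (Z = 12*(-5) = -60)
r = -196 (r = -9 + ((-2 - 1*5) - 60*3) = -9 + ((-2 - 5) - 180) = -9 + (-7 - 180) = -9 - 187 = -196)
(-10*(-9))*r = -10*(-9)*(-196) = 90*(-196) = -17640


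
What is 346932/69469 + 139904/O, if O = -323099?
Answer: 102374391292/22445364431 ≈ 4.5611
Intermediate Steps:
346932/69469 + 139904/O = 346932/69469 + 139904/(-323099) = 346932*(1/69469) + 139904*(-1/323099) = 346932/69469 - 139904/323099 = 102374391292/22445364431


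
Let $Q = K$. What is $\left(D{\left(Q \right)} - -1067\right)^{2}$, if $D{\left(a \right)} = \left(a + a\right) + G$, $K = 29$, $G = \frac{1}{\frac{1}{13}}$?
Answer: $1295044$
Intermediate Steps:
$G = 13$ ($G = \frac{1}{\frac{1}{13}} = 13$)
$Q = 29$
$D{\left(a \right)} = 13 + 2 a$ ($D{\left(a \right)} = \left(a + a\right) + 13 = 2 a + 13 = 13 + 2 a$)
$\left(D{\left(Q \right)} - -1067\right)^{2} = \left(\left(13 + 2 \cdot 29\right) - -1067\right)^{2} = \left(\left(13 + 58\right) + 1067\right)^{2} = \left(71 + 1067\right)^{2} = 1138^{2} = 1295044$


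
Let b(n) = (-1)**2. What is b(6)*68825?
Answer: 68825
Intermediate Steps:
b(n) = 1
b(6)*68825 = 1*68825 = 68825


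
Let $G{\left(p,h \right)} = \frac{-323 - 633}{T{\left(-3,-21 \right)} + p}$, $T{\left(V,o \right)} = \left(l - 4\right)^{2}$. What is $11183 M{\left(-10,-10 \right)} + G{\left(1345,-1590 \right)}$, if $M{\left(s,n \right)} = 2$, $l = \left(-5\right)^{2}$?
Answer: $\frac{19972360}{893} \approx 22365.0$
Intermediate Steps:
$l = 25$
$T{\left(V,o \right)} = 441$ ($T{\left(V,o \right)} = \left(25 - 4\right)^{2} = 21^{2} = 441$)
$G{\left(p,h \right)} = - \frac{956}{441 + p}$ ($G{\left(p,h \right)} = \frac{-323 - 633}{441 + p} = - \frac{956}{441 + p}$)
$11183 M{\left(-10,-10 \right)} + G{\left(1345,-1590 \right)} = 11183 \cdot 2 - \frac{956}{441 + 1345} = 22366 - \frac{956}{1786} = 22366 - \frac{478}{893} = \frac{19972360}{893}$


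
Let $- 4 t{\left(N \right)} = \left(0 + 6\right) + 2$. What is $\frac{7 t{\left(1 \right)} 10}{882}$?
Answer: $- \frac{10}{63} \approx -0.15873$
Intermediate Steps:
$t{\left(N \right)} = -2$ ($t{\left(N \right)} = - \frac{\left(0 + 6\right) + 2}{4} = - \frac{6 + 2}{4} = \left(- \frac{1}{4}\right) 8 = -2$)
$\frac{7 t{\left(1 \right)} 10}{882} = \frac{7 \left(-2\right) 10}{882} = \left(-14\right) 10 \cdot \frac{1}{882} = \left(-140\right) \frac{1}{882} = - \frac{10}{63}$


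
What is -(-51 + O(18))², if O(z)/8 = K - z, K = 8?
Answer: -17161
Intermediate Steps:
O(z) = 64 - 8*z (O(z) = 8*(8 - z) = 64 - 8*z)
-(-51 + O(18))² = -(-51 + (64 - 8*18))² = -(-51 + (64 - 144))² = -(-51 - 80)² = -1*(-131)² = -1*17161 = -17161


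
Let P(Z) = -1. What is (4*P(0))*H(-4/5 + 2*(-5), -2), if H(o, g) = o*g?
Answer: -432/5 ≈ -86.400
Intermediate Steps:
H(o, g) = g*o
(4*P(0))*H(-4/5 + 2*(-5), -2) = (4*(-1))*(-2*(-4/5 + 2*(-5))) = -(-8)*(-4*⅕ - 10) = -(-8)*(-⅘ - 10) = -(-8)*(-54)/5 = -4*108/5 = -432/5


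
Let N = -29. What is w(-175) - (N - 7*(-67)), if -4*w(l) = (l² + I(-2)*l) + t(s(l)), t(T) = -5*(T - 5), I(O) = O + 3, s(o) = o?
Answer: -16555/2 ≈ -8277.5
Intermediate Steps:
I(O) = 3 + O
t(T) = 25 - 5*T (t(T) = -5*(-5 + T) = 25 - 5*T)
w(l) = -25/4 + l - l²/4 (w(l) = -((l² + (3 - 2)*l) + (25 - 5*l))/4 = -((l² + 1*l) + (25 - 5*l))/4 = -((l² + l) + (25 - 5*l))/4 = -((l + l²) + (25 - 5*l))/4 = -(25 + l² - 4*l)/4 = -25/4 + l - l²/4)
w(-175) - (N - 7*(-67)) = (-25/4 - 175 - ¼*(-175)²) - (-29 - 7*(-67)) = (-25/4 - 175 - ¼*30625) - (-29 + 469) = (-25/4 - 175 - 30625/4) - 1*440 = -15675/2 - 440 = -16555/2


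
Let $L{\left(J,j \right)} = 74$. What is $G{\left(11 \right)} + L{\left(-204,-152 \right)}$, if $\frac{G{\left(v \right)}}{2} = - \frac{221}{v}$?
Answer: $\frac{372}{11} \approx 33.818$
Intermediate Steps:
$G{\left(v \right)} = - \frac{442}{v}$ ($G{\left(v \right)} = 2 \left(- \frac{221}{v}\right) = - \frac{442}{v}$)
$G{\left(11 \right)} + L{\left(-204,-152 \right)} = - \frac{442}{11} + 74 = \frac{372}{11}$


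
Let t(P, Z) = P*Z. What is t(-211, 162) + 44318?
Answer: 10136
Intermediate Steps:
t(-211, 162) + 44318 = -211*162 + 44318 = -34182 + 44318 = 10136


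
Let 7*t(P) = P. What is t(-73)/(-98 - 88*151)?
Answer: 73/93702 ≈ 0.00077907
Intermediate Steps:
t(P) = P/7
t(-73)/(-98 - 88*151) = ((1/7)*(-73))/(-98 - 88*151) = -73/(7*(-98 - 13288)) = -73/7/(-13386) = -73/7*(-1/13386) = 73/93702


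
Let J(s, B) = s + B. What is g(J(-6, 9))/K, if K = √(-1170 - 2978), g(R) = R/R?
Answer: -I*√1037/2074 ≈ -0.015527*I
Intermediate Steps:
J(s, B) = B + s
g(R) = 1
K = 2*I*√1037 (K = √(-4148) = 2*I*√1037 ≈ 64.405*I)
g(J(-6, 9))/K = 1/(2*I*√1037) = 1*(-I*√1037/2074) = -I*√1037/2074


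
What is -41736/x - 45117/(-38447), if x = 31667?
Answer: -175903953/1217501149 ≈ -0.14448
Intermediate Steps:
-41736/x - 45117/(-38447) = -41736/31667 - 45117/(-38447) = -41736*1/31667 - 45117*(-1/38447) = -41736/31667 + 45117/38447 = -175903953/1217501149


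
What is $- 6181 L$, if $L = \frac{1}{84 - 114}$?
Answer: $\frac{6181}{30} \approx 206.03$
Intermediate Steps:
$L = - \frac{1}{30}$ ($L = \frac{1}{-30} = - \frac{1}{30} \approx -0.033333$)
$- 6181 L = \left(-6181\right) \left(- \frac{1}{30}\right) = \frac{6181}{30}$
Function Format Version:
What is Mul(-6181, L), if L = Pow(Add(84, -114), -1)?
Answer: Rational(6181, 30) ≈ 206.03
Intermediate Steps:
L = Rational(-1, 30) (L = Pow(-30, -1) = Rational(-1, 30) ≈ -0.033333)
Mul(-6181, L) = Mul(-6181, Rational(-1, 30)) = Rational(6181, 30)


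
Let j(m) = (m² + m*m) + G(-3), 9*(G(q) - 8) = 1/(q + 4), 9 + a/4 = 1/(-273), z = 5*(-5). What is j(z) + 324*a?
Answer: -8526311/819 ≈ -10411.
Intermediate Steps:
z = -25
a = -9832/273 (a = -36 + 4/(-273) = -36 + 4*(-1/273) = -36 - 4/273 = -9832/273 ≈ -36.015)
G(q) = 8 + 1/(9*(4 + q)) (G(q) = 8 + 1/(9*(q + 4)) = 8 + 1/(9*(4 + q)))
j(m) = 73/9 + 2*m² (j(m) = (m² + m*m) + (289 + 72*(-3))/(9*(4 - 3)) = (m² + m²) + (⅑)*(289 - 216)/1 = 2*m² + (⅑)*1*73 = 2*m² + 73/9 = 73/9 + 2*m²)
j(z) + 324*a = (73/9 + 2*(-25)²) + 324*(-9832/273) = (73/9 + 2*625) - 1061856/91 = (73/9 + 1250) - 1061856/91 = 11323/9 - 1061856/91 = -8526311/819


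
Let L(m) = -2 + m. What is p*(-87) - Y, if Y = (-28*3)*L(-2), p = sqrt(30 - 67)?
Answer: -336 - 87*I*sqrt(37) ≈ -336.0 - 529.2*I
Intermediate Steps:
p = I*sqrt(37) (p = sqrt(-37) = I*sqrt(37) ≈ 6.0828*I)
Y = 336 (Y = (-28*3)*(-2 - 2) = -84*(-4) = 336)
p*(-87) - Y = (I*sqrt(37))*(-87) - 1*336 = -87*I*sqrt(37) - 336 = -336 - 87*I*sqrt(37)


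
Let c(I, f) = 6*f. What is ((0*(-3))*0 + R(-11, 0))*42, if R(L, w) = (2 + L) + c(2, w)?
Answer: -378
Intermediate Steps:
R(L, w) = 2 + L + 6*w (R(L, w) = (2 + L) + 6*w = 2 + L + 6*w)
((0*(-3))*0 + R(-11, 0))*42 = ((0*(-3))*0 + (2 - 11 + 6*0))*42 = (0*0 + (2 - 11 + 0))*42 = (0 - 9)*42 = -9*42 = -378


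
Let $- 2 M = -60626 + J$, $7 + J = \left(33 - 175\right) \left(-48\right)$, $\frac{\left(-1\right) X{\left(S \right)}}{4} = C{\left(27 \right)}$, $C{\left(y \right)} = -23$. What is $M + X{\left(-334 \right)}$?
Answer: $\frac{54001}{2} \approx 27001.0$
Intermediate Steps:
$X{\left(S \right)} = 92$ ($X{\left(S \right)} = \left(-4\right) \left(-23\right) = 92$)
$J = 6809$ ($J = -7 + \left(33 - 175\right) \left(-48\right) = -7 - -6816 = -7 + 6816 = 6809$)
$M = \frac{53817}{2}$ ($M = - \frac{-60626 + 6809}{2} = \left(- \frac{1}{2}\right) \left(-53817\right) = \frac{53817}{2} \approx 26909.0$)
$M + X{\left(-334 \right)} = \frac{53817}{2} + 92 = \frac{54001}{2}$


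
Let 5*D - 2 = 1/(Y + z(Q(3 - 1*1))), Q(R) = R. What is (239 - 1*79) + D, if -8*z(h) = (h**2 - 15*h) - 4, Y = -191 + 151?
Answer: 116286/725 ≈ 160.39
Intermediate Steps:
Y = -40
z(h) = 1/2 - h**2/8 + 15*h/8 (z(h) = -((h**2 - 15*h) - 4)/8 = -(-4 + h**2 - 15*h)/8 = 1/2 - h**2/8 + 15*h/8)
D = 286/725 (D = 2/5 + 1/(5*(-40 + (1/2 - (3 - 1*1)**2/8 + 15*(3 - 1*1)/8))) = 2/5 + 1/(5*(-40 + (1/2 - (3 - 1)**2/8 + 15*(3 - 1)/8))) = 2/5 + 1/(5*(-40 + (1/2 - 1/8*2**2 + (15/8)*2))) = 2/5 + 1/(5*(-40 + (1/2 - 1/8*4 + 15/4))) = 2/5 + 1/(5*(-40 + (1/2 - 1/2 + 15/4))) = 2/5 + 1/(5*(-40 + 15/4)) = 2/5 + 1/(5*(-145/4)) = 2/5 + (1/5)*(-4/145) = 2/5 - 4/725 = 286/725 ≈ 0.39448)
(239 - 1*79) + D = (239 - 1*79) + 286/725 = (239 - 79) + 286/725 = 160 + 286/725 = 116286/725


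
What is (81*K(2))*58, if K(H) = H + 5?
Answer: 32886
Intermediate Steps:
K(H) = 5 + H
(81*K(2))*58 = (81*(5 + 2))*58 = (81*7)*58 = 567*58 = 32886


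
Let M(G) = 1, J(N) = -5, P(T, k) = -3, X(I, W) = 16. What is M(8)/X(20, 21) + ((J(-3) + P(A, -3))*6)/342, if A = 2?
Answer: -71/912 ≈ -0.077851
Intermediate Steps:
M(8)/X(20, 21) + ((J(-3) + P(A, -3))*6)/342 = 1/16 + ((-5 - 3)*6)/342 = 1*(1/16) - 8*6*(1/342) = 1/16 - 48*1/342 = 1/16 - 8/57 = -71/912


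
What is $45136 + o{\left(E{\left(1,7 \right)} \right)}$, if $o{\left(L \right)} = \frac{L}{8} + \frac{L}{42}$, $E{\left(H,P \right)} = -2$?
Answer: $\frac{3791399}{84} \approx 45136.0$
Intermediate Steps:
$o{\left(L \right)} = \frac{25 L}{168}$ ($o{\left(L \right)} = L \frac{1}{8} + L \frac{1}{42} = \frac{L}{8} + \frac{L}{42} = \frac{25 L}{168}$)
$45136 + o{\left(E{\left(1,7 \right)} \right)} = 45136 + \frac{25}{168} \left(-2\right) = 45136 - \frac{25}{84} = \frac{3791399}{84}$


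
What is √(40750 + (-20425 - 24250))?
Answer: 5*I*√157 ≈ 62.65*I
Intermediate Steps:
√(40750 + (-20425 - 24250)) = √(40750 - 44675) = √(-3925) = 5*I*√157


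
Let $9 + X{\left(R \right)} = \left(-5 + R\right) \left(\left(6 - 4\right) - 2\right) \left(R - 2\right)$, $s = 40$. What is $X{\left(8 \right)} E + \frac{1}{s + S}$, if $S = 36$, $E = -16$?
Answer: $\frac{10945}{76} \approx 144.01$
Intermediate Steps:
$X{\left(R \right)} = -9$ ($X{\left(R \right)} = -9 + \left(-5 + R\right) \left(\left(6 - 4\right) - 2\right) \left(R - 2\right) = -9 + \left(-5 + R\right) \left(2 - 2\right) \left(-2 + R\right) = -9 + \left(-5 + R\right) 0 \left(-2 + R\right) = -9 + 0 \left(-2 + R\right) = -9 + 0 = -9$)
$X{\left(8 \right)} E + \frac{1}{s + S} = \left(-9\right) \left(-16\right) + \frac{1}{40 + 36} = 144 + \frac{1}{76} = \frac{10945}{76}$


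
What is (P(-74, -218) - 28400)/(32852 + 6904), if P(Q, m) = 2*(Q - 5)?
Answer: -14279/19878 ≈ -0.71833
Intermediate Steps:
P(Q, m) = -10 + 2*Q (P(Q, m) = 2*(-5 + Q) = -10 + 2*Q)
(P(-74, -218) - 28400)/(32852 + 6904) = ((-10 + 2*(-74)) - 28400)/(32852 + 6904) = ((-10 - 148) - 28400)/39756 = (-158 - 28400)*(1/39756) = -28558*1/39756 = -14279/19878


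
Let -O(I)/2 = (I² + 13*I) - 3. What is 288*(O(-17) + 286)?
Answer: 44928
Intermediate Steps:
O(I) = 6 - 26*I - 2*I² (O(I) = -2*((I² + 13*I) - 3) = -2*(-3 + I² + 13*I) = 6 - 26*I - 2*I²)
288*(O(-17) + 286) = 288*((6 - 26*(-17) - 2*(-17)²) + 286) = 288*((6 + 442 - 2*289) + 286) = 288*((6 + 442 - 578) + 286) = 288*(-130 + 286) = 288*156 = 44928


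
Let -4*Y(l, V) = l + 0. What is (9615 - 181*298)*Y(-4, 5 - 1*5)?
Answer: -44323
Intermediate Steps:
Y(l, V) = -l/4 (Y(l, V) = -(l + 0)/4 = -l/4)
(9615 - 181*298)*Y(-4, 5 - 1*5) = (9615 - 181*298)*(-1/4*(-4)) = (9615 - 1*53938)*1 = (9615 - 53938)*1 = -44323*1 = -44323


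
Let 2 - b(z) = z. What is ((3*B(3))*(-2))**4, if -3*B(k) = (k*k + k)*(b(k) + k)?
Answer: 5308416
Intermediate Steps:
b(z) = 2 - z
B(k) = -2*k/3 - 2*k**2/3 (B(k) = -(k*k + k)*((2 - k) + k)/3 = -(k**2 + k)*2/3 = -(k + k**2)*2/3 = -(2*k + 2*k**2)/3 = -2*k/3 - 2*k**2/3)
((3*B(3))*(-2))**4 = ((3*((2/3)*3*(-1 - 1*3)))*(-2))**4 = ((3*((2/3)*3*(-1 - 3)))*(-2))**4 = ((3*((2/3)*3*(-4)))*(-2))**4 = ((3*(-8))*(-2))**4 = (-24*(-2))**4 = 48**4 = 5308416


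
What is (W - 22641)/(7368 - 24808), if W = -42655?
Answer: 4081/1090 ≈ 3.7440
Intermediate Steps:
(W - 22641)/(7368 - 24808) = (-42655 - 22641)/(7368 - 24808) = -65296/(-17440) = -65296*(-1/17440) = 4081/1090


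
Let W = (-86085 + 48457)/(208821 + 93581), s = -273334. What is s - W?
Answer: -41328355320/151201 ≈ -2.7333e+5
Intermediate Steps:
W = -18814/151201 (W = -37628/302402 = -37628*1/302402 = -18814/151201 ≈ -0.12443)
s - W = -273334 - 1*(-18814/151201) = -273334 + 18814/151201 = -41328355320/151201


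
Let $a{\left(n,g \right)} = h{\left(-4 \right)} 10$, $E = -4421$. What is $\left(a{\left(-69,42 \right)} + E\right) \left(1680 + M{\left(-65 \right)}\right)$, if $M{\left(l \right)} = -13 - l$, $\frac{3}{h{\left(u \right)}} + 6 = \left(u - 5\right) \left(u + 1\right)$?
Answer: $- \frac{53582884}{7} \approx -7.6547 \cdot 10^{6}$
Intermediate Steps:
$h{\left(u \right)} = \frac{3}{-6 + \left(1 + u\right) \left(-5 + u\right)}$ ($h{\left(u \right)} = \frac{3}{-6 + \left(u - 5\right) \left(u + 1\right)} = \frac{3}{-6 + \left(-5 + u\right) \left(1 + u\right)} = \frac{3}{-6 + \left(1 + u\right) \left(-5 + u\right)}$)
$a{\left(n,g \right)} = \frac{10}{7}$ ($a{\left(n,g \right)} = \frac{3}{-11 + \left(-4\right)^{2} - -16} \cdot 10 = \frac{3}{-11 + 16 + 16} \cdot 10 = \frac{3}{21} \cdot 10 = 3 \cdot \frac{1}{21} \cdot 10 = \frac{1}{7} \cdot 10 = \frac{10}{7}$)
$\left(a{\left(-69,42 \right)} + E\right) \left(1680 + M{\left(-65 \right)}\right) = \left(\frac{10}{7} - 4421\right) \left(1680 - -52\right) = - \frac{30937 \left(1680 + \left(-13 + 65\right)\right)}{7} = - \frac{30937 \left(1680 + 52\right)}{7} = \left(- \frac{30937}{7}\right) 1732 = - \frac{53582884}{7}$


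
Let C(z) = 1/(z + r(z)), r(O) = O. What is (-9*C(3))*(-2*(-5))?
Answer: -15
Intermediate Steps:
C(z) = 1/(2*z) (C(z) = 1/(z + z) = 1/(2*z))
(-9*C(3))*(-2*(-5)) = (-9/(2*3))*(-2*(-5)) = -9/(2*3)*10 = -9*⅙*10 = -3/2*10 = -15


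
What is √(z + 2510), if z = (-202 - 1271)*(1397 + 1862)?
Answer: I*√4797997 ≈ 2190.4*I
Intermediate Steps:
z = -4800507 (z = -1473*3259 = -4800507)
√(z + 2510) = √(-4800507 + 2510) = √(-4797997) = I*√4797997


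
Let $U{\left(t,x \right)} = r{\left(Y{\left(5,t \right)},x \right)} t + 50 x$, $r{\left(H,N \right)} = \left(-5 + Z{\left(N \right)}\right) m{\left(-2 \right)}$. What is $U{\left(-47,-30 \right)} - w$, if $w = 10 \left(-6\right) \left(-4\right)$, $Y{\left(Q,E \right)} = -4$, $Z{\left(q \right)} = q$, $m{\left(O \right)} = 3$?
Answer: $3195$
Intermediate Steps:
$r{\left(H,N \right)} = -15 + 3 N$ ($r{\left(H,N \right)} = \left(-5 + N\right) 3 = -15 + 3 N$)
$U{\left(t,x \right)} = 50 x + t \left(-15 + 3 x\right)$ ($U{\left(t,x \right)} = \left(-15 + 3 x\right) t + 50 x = t \left(-15 + 3 x\right) + 50 x = 50 x + t \left(-15 + 3 x\right)$)
$w = 240$ ($w = \left(-60\right) \left(-4\right) = 240$)
$U{\left(-47,-30 \right)} - w = \left(50 \left(-30\right) + 3 \left(-47\right) \left(-5 - 30\right)\right) - 240 = \left(-1500 + 3 \left(-47\right) \left(-35\right)\right) - 240 = \left(-1500 + 4935\right) - 240 = 3435 - 240 = 3195$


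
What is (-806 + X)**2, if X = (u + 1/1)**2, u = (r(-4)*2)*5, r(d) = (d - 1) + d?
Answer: 50623225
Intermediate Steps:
r(d) = -1 + 2*d (r(d) = (-1 + d) + d = -1 + 2*d)
u = -90 (u = ((-1 + 2*(-4))*2)*5 = ((-1 - 8)*2)*5 = -9*2*5 = -18*5 = -90)
X = 7921 (X = (-90 + 1/1)**2 = (-90 + 1)**2 = (-89)**2 = 7921)
(-806 + X)**2 = (-806 + 7921)**2 = 7115**2 = 50623225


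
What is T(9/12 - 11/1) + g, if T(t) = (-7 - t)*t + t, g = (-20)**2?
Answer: 5703/16 ≈ 356.44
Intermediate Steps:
g = 400
T(t) = t + t*(-7 - t) (T(t) = t*(-7 - t) + t = t + t*(-7 - t))
T(9/12 - 11/1) + g = -(9/12 - 11/1)*(6 + (9/12 - 11/1)) + 400 = -(9*(1/12) - 11*1)*(6 + (9*(1/12) - 11*1)) + 400 = -(3/4 - 11)*(6 + (3/4 - 11)) + 400 = -1*(-41/4)*(6 - 41/4) + 400 = -1*(-41/4)*(-17/4) + 400 = -697/16 + 400 = 5703/16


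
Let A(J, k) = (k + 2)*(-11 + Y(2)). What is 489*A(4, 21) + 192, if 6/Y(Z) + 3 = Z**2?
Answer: -56043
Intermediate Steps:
Y(Z) = 6/(-3 + Z**2)
A(J, k) = -10 - 5*k (A(J, k) = (k + 2)*(-11 + 6/(-3 + 2**2)) = (2 + k)*(-11 + 6/(-3 + 4)) = (2 + k)*(-11 + 6/1) = (2 + k)*(-11 + 6*1) = (2 + k)*(-11 + 6) = (2 + k)*(-5) = -10 - 5*k)
489*A(4, 21) + 192 = 489*(-10 - 5*21) + 192 = 489*(-10 - 105) + 192 = 489*(-115) + 192 = -56235 + 192 = -56043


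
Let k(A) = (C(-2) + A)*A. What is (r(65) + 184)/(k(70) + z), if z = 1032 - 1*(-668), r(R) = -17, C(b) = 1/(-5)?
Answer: 167/6586 ≈ 0.025357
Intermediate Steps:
C(b) = -⅕
z = 1700 (z = 1032 + 668 = 1700)
k(A) = A*(-⅕ + A) (k(A) = (-⅕ + A)*A = A*(-⅕ + A))
(r(65) + 184)/(k(70) + z) = (-17 + 184)/(70*(-⅕ + 70) + 1700) = 167/(70*(349/5) + 1700) = 167/(4886 + 1700) = 167/6586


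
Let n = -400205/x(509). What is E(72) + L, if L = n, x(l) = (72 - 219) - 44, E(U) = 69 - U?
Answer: 399632/191 ≈ 2092.3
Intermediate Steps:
x(l) = -191 (x(l) = -147 - 44 = -191)
n = 400205/191 (n = -400205/(-191) = -400205*(-1/191) = 400205/191 ≈ 2095.3)
L = 400205/191 ≈ 2095.3
E(72) + L = (69 - 1*72) + 400205/191 = (69 - 72) + 400205/191 = -3 + 400205/191 = 399632/191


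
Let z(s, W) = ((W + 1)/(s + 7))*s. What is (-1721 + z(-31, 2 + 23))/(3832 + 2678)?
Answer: -20249/78120 ≈ -0.25920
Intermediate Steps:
z(s, W) = s*(1 + W)/(7 + s) (z(s, W) = ((1 + W)/(7 + s))*s = s*(1 + W)/(7 + s))
(-1721 + z(-31, 2 + 23))/(3832 + 2678) = (-1721 - 31*(1 + (2 + 23))/(7 - 31))/(3832 + 2678) = (-1721 - 31*(1 + 25)/(-24))/6510 = (-1721 - 31*(-1/24)*26)*(1/6510) = (-1721 + 403/12)*(1/6510) = -20249/12*1/6510 = -20249/78120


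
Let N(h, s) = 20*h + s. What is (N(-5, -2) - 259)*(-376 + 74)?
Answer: 109022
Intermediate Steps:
N(h, s) = s + 20*h
(N(-5, -2) - 259)*(-376 + 74) = ((-2 + 20*(-5)) - 259)*(-376 + 74) = ((-2 - 100) - 259)*(-302) = (-102 - 259)*(-302) = -361*(-302) = 109022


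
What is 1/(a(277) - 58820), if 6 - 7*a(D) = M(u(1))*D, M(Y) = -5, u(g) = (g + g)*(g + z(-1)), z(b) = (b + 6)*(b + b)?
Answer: -7/410349 ≈ -1.7059e-5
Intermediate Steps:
z(b) = 2*b*(6 + b) (z(b) = (6 + b)*(2*b) = 2*b*(6 + b))
u(g) = 2*g*(-10 + g) (u(g) = (g + g)*(g + 2*(-1)*(6 - 1)) = (2*g)*(g + 2*(-1)*5) = (2*g)*(g - 10) = (2*g)*(-10 + g) = 2*g*(-10 + g))
a(D) = 6/7 + 5*D/7 (a(D) = 6/7 - (-5)*D/7 = 6/7 + 5*D/7)
1/(a(277) - 58820) = 1/((6/7 + (5/7)*277) - 58820) = 1/((6/7 + 1385/7) - 58820) = 1/(1391/7 - 58820) = 1/(-410349/7) = -7/410349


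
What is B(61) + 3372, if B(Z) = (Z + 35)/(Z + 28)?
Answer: 300204/89 ≈ 3373.1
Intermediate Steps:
B(Z) = (35 + Z)/(28 + Z)
B(61) + 3372 = (35 + 61)/(28 + 61) + 3372 = 96/89 + 3372 = 300204/89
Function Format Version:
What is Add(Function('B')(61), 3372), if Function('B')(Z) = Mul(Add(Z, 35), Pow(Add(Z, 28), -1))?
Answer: Rational(300204, 89) ≈ 3373.1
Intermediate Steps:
Function('B')(Z) = Mul(Pow(Add(28, Z), -1), Add(35, Z)) (Function('B')(Z) = Mul(Add(35, Z), Pow(Add(28, Z), -1)) = Mul(Pow(Add(28, Z), -1), Add(35, Z)))
Add(Function('B')(61), 3372) = Add(Mul(Pow(Add(28, 61), -1), Add(35, 61)), 3372) = Add(Mul(Pow(89, -1), 96), 3372) = Add(Mul(Rational(1, 89), 96), 3372) = Add(Rational(96, 89), 3372) = Rational(300204, 89)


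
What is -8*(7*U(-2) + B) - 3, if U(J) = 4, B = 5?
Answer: -267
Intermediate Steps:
-8*(7*U(-2) + B) - 3 = -8*(7*4 + 5) - 3 = -8*(28 + 5) - 3 = -8*33 - 3 = -264 - 3 = -267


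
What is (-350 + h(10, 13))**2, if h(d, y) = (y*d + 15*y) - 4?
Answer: 841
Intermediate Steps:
h(d, y) = -4 + 15*y + d*y (h(d, y) = (d*y + 15*y) - 4 = (15*y + d*y) - 4 = -4 + 15*y + d*y)
(-350 + h(10, 13))**2 = (-350 + (-4 + 15*13 + 10*13))**2 = (-350 + (-4 + 195 + 130))**2 = (-350 + 321)**2 = (-29)**2 = 841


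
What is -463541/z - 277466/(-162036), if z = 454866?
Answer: 304163810/438718257 ≈ 0.69330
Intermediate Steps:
-463541/z - 277466/(-162036) = -463541/454866 - 277466/(-162036) = -463541*1/454866 - 277466*(-1/162036) = -463541/454866 + 19819/11574 = 304163810/438718257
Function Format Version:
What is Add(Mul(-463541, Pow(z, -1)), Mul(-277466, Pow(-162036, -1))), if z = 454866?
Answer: Rational(304163810, 438718257) ≈ 0.69330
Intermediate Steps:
Add(Mul(-463541, Pow(z, -1)), Mul(-277466, Pow(-162036, -1))) = Add(Mul(-463541, Pow(454866, -1)), Mul(-277466, Pow(-162036, -1))) = Add(Mul(-463541, Rational(1, 454866)), Mul(-277466, Rational(-1, 162036))) = Add(Rational(-463541, 454866), Rational(19819, 11574)) = Rational(304163810, 438718257)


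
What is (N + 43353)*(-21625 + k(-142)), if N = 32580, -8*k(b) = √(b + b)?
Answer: -1642051125 - 75933*I*√71/4 ≈ -1.6421e+9 - 1.5996e+5*I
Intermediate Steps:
k(b) = -√2*√b/8 (k(b) = -√(b + b)/8 = -√2*√b/8)
(N + 43353)*(-21625 + k(-142)) = (32580 + 43353)*(-21625 - √2*√(-142)/8) = 75933*(-21625 - √2*I*√142/8) = 75933*(-21625 - I*√71/4) = -1642051125 - 75933*I*√71/4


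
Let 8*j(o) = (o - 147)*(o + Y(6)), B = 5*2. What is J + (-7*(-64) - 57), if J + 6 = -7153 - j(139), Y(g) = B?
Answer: -6619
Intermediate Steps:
B = 10
Y(g) = 10
j(o) = (-147 + o)*(10 + o)/8 (j(o) = ((o - 147)*(o + 10))/8 = ((-147 + o)*(10 + o))/8 = (-147 + o)*(10 + o)/8)
J = -7010 (J = -6 + (-7153 - (-735/4 - 137/8*139 + (1/8)*139**2)) = -6 + (-7153 - (-735/4 - 19043/8 + (1/8)*19321)) = -6 + (-7153 - (-735/4 - 19043/8 + 19321/8)) = -6 + (-7153 - 1*(-149)) = -6 + (-7153 + 149) = -6 - 7004 = -7010)
J + (-7*(-64) - 57) = -7010 + (-7*(-64) - 57) = -7010 + (448 - 57) = -7010 + 391 = -6619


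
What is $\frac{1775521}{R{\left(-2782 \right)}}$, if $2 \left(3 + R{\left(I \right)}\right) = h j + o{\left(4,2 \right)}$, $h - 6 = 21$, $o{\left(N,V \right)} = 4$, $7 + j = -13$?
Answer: $- \frac{1775521}{271} \approx -6551.7$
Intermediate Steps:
$j = -20$ ($j = -7 - 13 = -20$)
$h = 27$ ($h = 6 + 21 = 27$)
$R{\left(I \right)} = -271$ ($R{\left(I \right)} = -3 + \frac{27 \left(-20\right) + 4}{2} = -3 + \frac{-540 + 4}{2} = -3 + \frac{1}{2} \left(-536\right) = -3 - 268 = -271$)
$\frac{1775521}{R{\left(-2782 \right)}} = \frac{1775521}{-271} = 1775521 \left(- \frac{1}{271}\right) = - \frac{1775521}{271}$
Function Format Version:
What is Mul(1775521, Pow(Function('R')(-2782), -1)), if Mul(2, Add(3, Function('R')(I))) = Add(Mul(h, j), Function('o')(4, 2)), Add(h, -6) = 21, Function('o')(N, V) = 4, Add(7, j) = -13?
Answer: Rational(-1775521, 271) ≈ -6551.7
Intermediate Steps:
j = -20 (j = Add(-7, -13) = -20)
h = 27 (h = Add(6, 21) = 27)
Function('R')(I) = -271 (Function('R')(I) = Add(-3, Mul(Rational(1, 2), Add(Mul(27, -20), 4))) = Add(-3, Mul(Rational(1, 2), Add(-540, 4))) = Add(-3, Mul(Rational(1, 2), -536)) = Add(-3, -268) = -271)
Mul(1775521, Pow(Function('R')(-2782), -1)) = Mul(1775521, Pow(-271, -1)) = Mul(1775521, Rational(-1, 271)) = Rational(-1775521, 271)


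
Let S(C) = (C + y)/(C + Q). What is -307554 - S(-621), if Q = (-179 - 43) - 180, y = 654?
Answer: -9534173/31 ≈ -3.0755e+5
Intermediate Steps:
Q = -402 (Q = -222 - 180 = -402)
S(C) = (654 + C)/(-402 + C) (S(C) = (C + 654)/(C - 402) = (654 + C)/(-402 + C))
-307554 - S(-621) = -307554 - (654 - 621)/(-402 - 621) = -307554 - 33/(-1023) = -307554 - (-1)*33/1023 = -307554 - 1*(-1/31) = -307554 + 1/31 = -9534173/31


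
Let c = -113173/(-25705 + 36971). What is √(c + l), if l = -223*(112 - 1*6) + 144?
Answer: I*√2983198236482/11266 ≈ 153.31*I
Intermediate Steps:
c = -113173/11266 ≈ -10.046
l = -23494 (l = -223*(112 - 6) + 144 = -223*106 + 144 = -23638 + 144 = -23494)
√(c + l) = √(-113173/11266 - 23494) = √(-264796577/11266) = I*√2983198236482/11266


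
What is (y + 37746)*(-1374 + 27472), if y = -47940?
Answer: -266043012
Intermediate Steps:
(y + 37746)*(-1374 + 27472) = (-47940 + 37746)*(-1374 + 27472) = -10194*26098 = -266043012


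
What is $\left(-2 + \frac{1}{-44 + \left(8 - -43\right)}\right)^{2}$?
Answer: $\frac{169}{49} \approx 3.449$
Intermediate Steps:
$\left(-2 + \frac{1}{-44 + \left(8 - -43\right)}\right)^{2} = \left(-2 + \frac{1}{-44 + \left(8 + 43\right)}\right)^{2} = \left(-2 + \frac{1}{-44 + 51}\right)^{2} = \left(-2 + \frac{1}{7}\right)^{2} = \left(- \frac{13}{7}\right)^{2} = \frac{169}{49}$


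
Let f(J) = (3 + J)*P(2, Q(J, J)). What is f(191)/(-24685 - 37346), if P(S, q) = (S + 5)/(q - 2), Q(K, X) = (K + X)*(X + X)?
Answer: -97/646549113 ≈ -1.5003e-7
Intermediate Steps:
Q(K, X) = 2*X*(K + X) (Q(K, X) = (K + X)*(2*X) = 2*X*(K + X))
P(S, q) = (5 + S)/(-2 + q)
f(J) = 7*(3 + J)/(-2 + 4*J²) (f(J) = (3 + J)*((5 + 2)/(-2 + 2*J*(J + J))) = (3 + J)*(7/(-2 + 2*J*(2*J))) = (3 + J)*(7/(-2 + 4*J²)) = 7*(3 + J)/(-2 + 4*J²))
f(191)/(-24685 - 37346) = (7*(3 + 191)/(2*(-1 + 2*191²)))/(-24685 - 37346) = ((7/2)*194/(-1 + 2*36481))/(-62031) = ((7/2)*194/(-1 + 72962))*(-1/62031) = ((7/2)*194/72961)*(-1/62031) = ((7/2)*(1/72961)*194)*(-1/62031) = (97/10423)*(-1/62031) = -97/646549113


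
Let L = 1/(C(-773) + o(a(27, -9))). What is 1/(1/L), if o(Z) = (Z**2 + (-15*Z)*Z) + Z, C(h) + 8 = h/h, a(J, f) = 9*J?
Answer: -1/826450 ≈ -1.2100e-6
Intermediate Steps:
C(h) = -7 (C(h) = -8 + h/h = -8 + 1 = -7)
o(Z) = Z - 14*Z**2 (o(Z) = (Z**2 - 15*Z**2) + Z = -14*Z**2 + Z = Z - 14*Z**2)
L = -1/826450 (L = 1/(-7 + (9*27)*(1 - 126*27)) = 1/(-7 + 243*(1 - 14*243)) = 1/(-7 + 243*(1 - 3402)) = 1/(-7 + 243*(-3401)) = 1/(-7 - 826443) = 1/(-826450) = -1/826450 ≈ -1.2100e-6)
1/(1/L) = 1/(1/(-1/826450)) = 1/(-826450) = -1/826450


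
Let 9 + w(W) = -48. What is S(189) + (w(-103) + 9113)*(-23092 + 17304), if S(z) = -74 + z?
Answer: -52416013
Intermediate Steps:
w(W) = -57 (w(W) = -9 - 48 = -57)
S(189) + (w(-103) + 9113)*(-23092 + 17304) = (-74 + 189) + (-57 + 9113)*(-23092 + 17304) = 115 + 9056*(-5788) = 115 - 52416128 = -52416013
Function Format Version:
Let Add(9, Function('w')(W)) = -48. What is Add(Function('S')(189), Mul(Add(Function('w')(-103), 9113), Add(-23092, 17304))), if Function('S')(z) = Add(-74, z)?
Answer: -52416013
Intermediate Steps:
Function('w')(W) = -57 (Function('w')(W) = Add(-9, -48) = -57)
Add(Function('S')(189), Mul(Add(Function('w')(-103), 9113), Add(-23092, 17304))) = Add(Add(-74, 189), Mul(Add(-57, 9113), Add(-23092, 17304))) = Add(115, Mul(9056, -5788)) = Add(115, -52416128) = -52416013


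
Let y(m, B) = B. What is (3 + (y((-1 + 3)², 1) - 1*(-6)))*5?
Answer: 50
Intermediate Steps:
(3 + (y((-1 + 3)², 1) - 1*(-6)))*5 = (3 + (1 - 1*(-6)))*5 = (3 + (1 + 6))*5 = (3 + 7)*5 = 10*5 = 50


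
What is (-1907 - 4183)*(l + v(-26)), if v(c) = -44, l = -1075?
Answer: 6814710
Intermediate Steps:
(-1907 - 4183)*(l + v(-26)) = (-1907 - 4183)*(-1075 - 44) = -6090*(-1119) = 6814710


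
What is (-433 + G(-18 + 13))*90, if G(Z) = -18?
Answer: -40590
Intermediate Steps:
(-433 + G(-18 + 13))*90 = (-433 - 18)*90 = -451*90 = -40590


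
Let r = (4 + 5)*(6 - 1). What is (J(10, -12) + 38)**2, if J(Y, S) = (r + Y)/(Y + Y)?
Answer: 26569/16 ≈ 1660.6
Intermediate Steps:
r = 45 (r = 9*5 = 45)
J(Y, S) = (45 + Y)/(2*Y) (J(Y, S) = (45 + Y)/(Y + Y) = (45 + Y)/((2*Y)) = (45 + Y)*(1/(2*Y)) = (45 + Y)/(2*Y))
(J(10, -12) + 38)**2 = ((1/2)*(45 + 10)/10 + 38)**2 = ((1/2)*(1/10)*55 + 38)**2 = (11/4 + 38)**2 = (163/4)**2 = 26569/16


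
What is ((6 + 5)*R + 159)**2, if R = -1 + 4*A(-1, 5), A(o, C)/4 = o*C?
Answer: 535824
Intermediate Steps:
A(o, C) = 4*C*o (A(o, C) = 4*(o*C) = 4*(C*o) = 4*C*o)
R = -81 (R = -1 + 4*(4*5*(-1)) = -1 + 4*(-20) = -1 - 80 = -81)
((6 + 5)*R + 159)**2 = ((6 + 5)*(-81) + 159)**2 = (11*(-81) + 159)**2 = (-891 + 159)**2 = (-732)**2 = 535824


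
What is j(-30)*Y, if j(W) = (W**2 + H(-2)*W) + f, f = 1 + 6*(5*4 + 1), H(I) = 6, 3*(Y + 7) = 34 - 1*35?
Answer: -18634/3 ≈ -6211.3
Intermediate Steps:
Y = -22/3 (Y = -7 + (34 - 1*35)/3 = -7 + (34 - 35)/3 = -7 + (1/3)*(-1) = -7 - 1/3 = -22/3 ≈ -7.3333)
f = 127 (f = 1 + 6*(20 + 1) = 1 + 6*21 = 1 + 126 = 127)
j(W) = 127 + W**2 + 6*W (j(W) = (W**2 + 6*W) + 127 = 127 + W**2 + 6*W)
j(-30)*Y = (127 + (-30)**2 + 6*(-30))*(-22/3) = (127 + 900 - 180)*(-22/3) = 847*(-22/3) = -18634/3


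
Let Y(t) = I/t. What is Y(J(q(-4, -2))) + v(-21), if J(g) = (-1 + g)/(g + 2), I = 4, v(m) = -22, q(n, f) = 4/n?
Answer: -24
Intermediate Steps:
J(g) = (-1 + g)/(2 + g)
Y(t) = 4/t
Y(J(q(-4, -2))) + v(-21) = 4/(((-1 + 4/(-4))/(2 + 4/(-4)))) - 22 = 4/(((-1 + 4*(-1/4))/(2 + 4*(-1/4)))) - 22 = 4/(((-1 - 1)/(2 - 1))) - 22 = 4/((-2/1)) - 22 = 4/((1*(-2))) - 22 = 4/(-2) - 22 = 4*(-1/2) - 22 = -2 - 22 = -24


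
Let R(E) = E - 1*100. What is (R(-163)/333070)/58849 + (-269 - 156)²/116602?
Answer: 885100262375606/571374182352715 ≈ 1.5491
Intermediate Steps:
R(E) = -100 + E (R(E) = E - 100 = -100 + E)
(R(-163)/333070)/58849 + (-269 - 156)²/116602 = ((-100 - 163)/333070)/58849 + (-269 - 156)²/116602 = -263*1/333070*(1/58849) + (-425)²*(1/116602) = -263/333070*1/58849 + 180625*(1/116602) = -263/19600836430 + 180625/116602 = 885100262375606/571374182352715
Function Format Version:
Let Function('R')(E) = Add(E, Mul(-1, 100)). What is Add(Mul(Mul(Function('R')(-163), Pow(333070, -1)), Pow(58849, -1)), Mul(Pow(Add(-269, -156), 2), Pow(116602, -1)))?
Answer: Rational(885100262375606, 571374182352715) ≈ 1.5491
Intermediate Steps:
Function('R')(E) = Add(-100, E) (Function('R')(E) = Add(E, -100) = Add(-100, E))
Add(Mul(Mul(Function('R')(-163), Pow(333070, -1)), Pow(58849, -1)), Mul(Pow(Add(-269, -156), 2), Pow(116602, -1))) = Add(Mul(Mul(Add(-100, -163), Pow(333070, -1)), Pow(58849, -1)), Mul(Pow(Add(-269, -156), 2), Pow(116602, -1))) = Add(Mul(Mul(-263, Rational(1, 333070)), Rational(1, 58849)), Mul(Pow(-425, 2), Rational(1, 116602))) = Add(Mul(Rational(-263, 333070), Rational(1, 58849)), Mul(180625, Rational(1, 116602))) = Add(Rational(-263, 19600836430), Rational(180625, 116602)) = Rational(885100262375606, 571374182352715)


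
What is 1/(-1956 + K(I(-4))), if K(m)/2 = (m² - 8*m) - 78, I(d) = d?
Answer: -1/2016 ≈ -0.00049603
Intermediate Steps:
K(m) = -156 - 16*m + 2*m² (K(m) = 2*((m² - 8*m) - 78) = 2*(-78 + m² - 8*m) = -156 - 16*m + 2*m²)
1/(-1956 + K(I(-4))) = 1/(-1956 + (-156 - 16*(-4) + 2*(-4)²)) = 1/(-1956 + (-156 + 64 + 2*16)) = 1/(-1956 + (-156 + 64 + 32)) = 1/(-1956 - 60) = 1/(-2016) = -1/2016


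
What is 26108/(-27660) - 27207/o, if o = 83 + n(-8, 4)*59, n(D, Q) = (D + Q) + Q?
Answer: -188678146/573945 ≈ -328.74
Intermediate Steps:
n(D, Q) = D + 2*Q
o = 83 (o = 83 + (-8 + 2*4)*59 = 83 + (-8 + 8)*59 = 83 + 0*59 = 83 + 0 = 83)
26108/(-27660) - 27207/o = 26108/(-27660) - 27207/83 = 26108*(-1/27660) - 27207*1/83 = -6527/6915 - 27207/83 = -188678146/573945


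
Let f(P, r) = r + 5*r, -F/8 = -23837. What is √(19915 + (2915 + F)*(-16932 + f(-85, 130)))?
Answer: 13*I*√18504053 ≈ 55921.0*I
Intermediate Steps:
F = 190696 (F = -8*(-23837) = 190696)
f(P, r) = 6*r
√(19915 + (2915 + F)*(-16932 + f(-85, 130))) = √(19915 + (2915 + 190696)*(-16932 + 6*130)) = √(19915 + 193611*(-16932 + 780)) = √(19915 + 193611*(-16152)) = √(19915 - 3127204872) = √(-3127184957) = 13*I*√18504053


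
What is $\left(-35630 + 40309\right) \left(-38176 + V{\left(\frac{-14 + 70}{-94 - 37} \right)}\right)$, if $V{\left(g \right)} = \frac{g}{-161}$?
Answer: $- \frac{538198606120}{3013} \approx -1.7863 \cdot 10^{8}$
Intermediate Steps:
$V{\left(g \right)} = - \frac{g}{161}$ ($V{\left(g \right)} = g \left(- \frac{1}{161}\right) = - \frac{g}{161}$)
$\left(-35630 + 40309\right) \left(-38176 + V{\left(\frac{-14 + 70}{-94 - 37} \right)}\right) = \left(-35630 + 40309\right) \left(-38176 - \frac{\left(-14 + 70\right) \frac{1}{-94 - 37}}{161}\right) = 4679 \left(-38176 - \frac{56 \frac{1}{-131}}{161}\right) = 4679 \left(-38176 - \frac{56 \left(- \frac{1}{131}\right)}{161}\right) = 4679 \left(-38176 - - \frac{8}{3013}\right) = 4679 \left(-38176 + \frac{8}{3013}\right) = 4679 \left(- \frac{115024280}{3013}\right) = - \frac{538198606120}{3013}$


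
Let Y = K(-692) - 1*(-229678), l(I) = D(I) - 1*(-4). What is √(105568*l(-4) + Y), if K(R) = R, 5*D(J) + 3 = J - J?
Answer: 13*√86970/5 ≈ 766.76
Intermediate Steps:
D(J) = -⅗ (D(J) = -⅗ + (J - J)/5 = -⅗ + (⅕)*0 = -⅗ + 0 = -⅗)
l(I) = 17/5 (l(I) = -⅗ - 1*(-4) = -⅗ + 4 = 17/5)
Y = 228986 (Y = -692 - 1*(-229678) = -692 + 229678 = 228986)
√(105568*l(-4) + Y) = √(105568*(17/5) + 228986) = √(1794656/5 + 228986) = √(2939586/5) = 13*√86970/5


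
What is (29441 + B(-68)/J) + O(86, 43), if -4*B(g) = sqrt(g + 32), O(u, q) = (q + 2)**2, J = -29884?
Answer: 31466 + 3*I/59768 ≈ 31466.0 + 5.0194e-5*I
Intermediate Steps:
O(u, q) = (2 + q)**2
B(g) = -sqrt(32 + g)/4 (B(g) = -sqrt(g + 32)/4 = -sqrt(32 + g)/4)
(29441 + B(-68)/J) + O(86, 43) = (29441 - sqrt(32 - 68)/4/(-29884)) + (2 + 43)**2 = (29441 - 3*I/2*(-1/29884)) + 45**2 = (29441 - 3*I/2*(-1/29884)) + 2025 = (29441 + 3*I/59768) + 2025 = 31466 + 3*I/59768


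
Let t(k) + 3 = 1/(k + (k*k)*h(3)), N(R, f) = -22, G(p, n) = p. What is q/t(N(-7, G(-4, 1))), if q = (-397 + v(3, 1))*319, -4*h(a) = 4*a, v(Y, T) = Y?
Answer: 185261164/4423 ≈ 41886.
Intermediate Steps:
h(a) = -a
t(k) = -3 + 1/(k - 3*k**2) (t(k) = -3 + 1/(k + (k*k)*(-1*3)) = -3 + 1/(k + k**2*(-3)) = -3 + 1/(k - 3*k**2))
q = -125686 (q = (-397 + 3)*319 = -394*319 = -125686)
q/t(N(-7, G(-4, 1))) = -125686*(-22*(-1 + 3*(-22))/(-1 - 9*(-22)**2 + 3*(-22))) = -125686*(-22*(-1 - 66)/(-1 - 9*484 - 66)) = -125686*1474/(-1 - 4356 - 66) = -125686/((-1/22*(-1/67)*(-4423))) = -125686/(-4423/1474) = -125686*(-1474/4423) = 185261164/4423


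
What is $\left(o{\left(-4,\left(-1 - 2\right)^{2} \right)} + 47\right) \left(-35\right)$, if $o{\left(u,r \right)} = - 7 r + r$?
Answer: $245$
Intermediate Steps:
$o{\left(u,r \right)} = - 6 r$
$\left(o{\left(-4,\left(-1 - 2\right)^{2} \right)} + 47\right) \left(-35\right) = \left(- 6 \left(-1 - 2\right)^{2} + 47\right) \left(-35\right) = \left(- 6 \left(-3\right)^{2} + 47\right) \left(-35\right) = \left(\left(-6\right) 9 + 47\right) \left(-35\right) = \left(-54 + 47\right) \left(-35\right) = \left(-7\right) \left(-35\right) = 245$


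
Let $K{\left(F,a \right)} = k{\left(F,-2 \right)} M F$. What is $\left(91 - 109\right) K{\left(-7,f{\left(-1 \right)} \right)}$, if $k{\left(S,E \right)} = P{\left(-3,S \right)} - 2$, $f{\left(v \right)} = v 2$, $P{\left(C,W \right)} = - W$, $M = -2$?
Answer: $-1260$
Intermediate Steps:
$f{\left(v \right)} = 2 v$
$k{\left(S,E \right)} = -2 - S$ ($k{\left(S,E \right)} = - S - 2 = -2 - S$)
$K{\left(F,a \right)} = F \left(4 + 2 F\right)$ ($K{\left(F,a \right)} = \left(-2 - F\right) \left(-2\right) F = \left(4 + 2 F\right) F = F \left(4 + 2 F\right)$)
$\left(91 - 109\right) K{\left(-7,f{\left(-1 \right)} \right)} = \left(91 - 109\right) 2 \left(-7\right) \left(2 - 7\right) = - 18 \cdot 2 \left(-7\right) \left(-5\right) = \left(-18\right) 70 = -1260$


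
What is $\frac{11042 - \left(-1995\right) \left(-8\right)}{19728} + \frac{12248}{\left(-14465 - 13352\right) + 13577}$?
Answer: $- \frac{4869701}{4389480} \approx -1.1094$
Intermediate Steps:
$\frac{11042 - \left(-1995\right) \left(-8\right)}{19728} + \frac{12248}{\left(-14465 - 13352\right) + 13577} = \left(11042 - 15960\right) \frac{1}{19728} + \frac{12248}{-27817 + 13577} = \left(11042 - 15960\right) \frac{1}{19728} + \frac{12248}{-14240} = \left(-4918\right) \frac{1}{19728} + 12248 \left(- \frac{1}{14240}\right) = - \frac{2459}{9864} - \frac{1531}{1780} = - \frac{4869701}{4389480}$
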